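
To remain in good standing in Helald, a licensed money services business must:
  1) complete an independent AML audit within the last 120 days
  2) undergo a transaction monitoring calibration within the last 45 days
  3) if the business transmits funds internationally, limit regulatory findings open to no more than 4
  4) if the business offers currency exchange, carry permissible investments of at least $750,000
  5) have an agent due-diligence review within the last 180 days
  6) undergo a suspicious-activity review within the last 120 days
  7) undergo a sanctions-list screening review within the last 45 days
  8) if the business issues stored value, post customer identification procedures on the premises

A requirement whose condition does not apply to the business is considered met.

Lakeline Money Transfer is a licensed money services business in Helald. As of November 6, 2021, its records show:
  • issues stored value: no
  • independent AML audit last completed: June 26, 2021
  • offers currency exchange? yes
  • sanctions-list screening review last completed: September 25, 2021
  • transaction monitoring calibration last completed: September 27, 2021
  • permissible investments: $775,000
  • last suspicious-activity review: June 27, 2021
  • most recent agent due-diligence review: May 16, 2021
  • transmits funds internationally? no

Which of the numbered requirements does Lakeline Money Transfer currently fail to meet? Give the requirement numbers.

1, 6

1. independent AML audit 133 days ago vs limit 120 → not met
2. transaction monitoring calibration 40 days ago vs limit 45 → met
3. condition 'transmits funds internationally' does not hold → requirement n/a → met
4. condition 'offers currency exchange' holds; permissible investments $775,000 ≥ $750,000 → met
5. agent due-diligence review 174 days ago vs limit 180 → met
6. suspicious-activity review 132 days ago vs limit 120 → not met
7. sanctions-list screening review 42 days ago vs limit 45 → met
8. condition 'issues stored value' does not hold → requirement n/a → met
Not met: 1, 6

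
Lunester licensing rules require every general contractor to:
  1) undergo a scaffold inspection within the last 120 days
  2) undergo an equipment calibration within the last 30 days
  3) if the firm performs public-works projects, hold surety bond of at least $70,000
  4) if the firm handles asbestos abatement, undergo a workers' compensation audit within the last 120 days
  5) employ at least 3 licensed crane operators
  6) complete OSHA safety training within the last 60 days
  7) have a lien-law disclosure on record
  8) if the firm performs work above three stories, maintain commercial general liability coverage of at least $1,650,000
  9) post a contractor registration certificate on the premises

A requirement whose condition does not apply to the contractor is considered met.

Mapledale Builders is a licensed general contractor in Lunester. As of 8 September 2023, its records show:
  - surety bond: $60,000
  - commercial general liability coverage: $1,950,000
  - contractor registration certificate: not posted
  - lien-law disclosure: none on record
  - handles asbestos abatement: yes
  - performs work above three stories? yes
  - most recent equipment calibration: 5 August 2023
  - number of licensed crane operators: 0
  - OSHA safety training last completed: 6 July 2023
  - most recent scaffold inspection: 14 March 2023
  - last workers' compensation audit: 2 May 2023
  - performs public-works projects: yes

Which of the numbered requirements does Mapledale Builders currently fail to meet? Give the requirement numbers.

1, 2, 3, 4, 5, 6, 7, 9

1. scaffold inspection 178 days ago vs limit 120 → not met
2. equipment calibration 34 days ago vs limit 30 → not met
3. condition 'performs public-works projects' holds; surety bond $60,000 < $70,000 → not met
4. condition 'handles asbestos abatement' holds; workers' compensation audit 129 days ago vs limit 120 → not met
5. licensed crane operators 0 < 3 → not met
6. OSHA safety training 64 days ago vs limit 60 → not met
7. lien-law disclosure absent → not met
8. condition 'performs work above three stories' holds; commercial general liability coverage $1,950,000 ≥ $1,650,000 → met
9. contractor registration certificate absent → not met
Not met: 1, 2, 3, 4, 5, 6, 7, 9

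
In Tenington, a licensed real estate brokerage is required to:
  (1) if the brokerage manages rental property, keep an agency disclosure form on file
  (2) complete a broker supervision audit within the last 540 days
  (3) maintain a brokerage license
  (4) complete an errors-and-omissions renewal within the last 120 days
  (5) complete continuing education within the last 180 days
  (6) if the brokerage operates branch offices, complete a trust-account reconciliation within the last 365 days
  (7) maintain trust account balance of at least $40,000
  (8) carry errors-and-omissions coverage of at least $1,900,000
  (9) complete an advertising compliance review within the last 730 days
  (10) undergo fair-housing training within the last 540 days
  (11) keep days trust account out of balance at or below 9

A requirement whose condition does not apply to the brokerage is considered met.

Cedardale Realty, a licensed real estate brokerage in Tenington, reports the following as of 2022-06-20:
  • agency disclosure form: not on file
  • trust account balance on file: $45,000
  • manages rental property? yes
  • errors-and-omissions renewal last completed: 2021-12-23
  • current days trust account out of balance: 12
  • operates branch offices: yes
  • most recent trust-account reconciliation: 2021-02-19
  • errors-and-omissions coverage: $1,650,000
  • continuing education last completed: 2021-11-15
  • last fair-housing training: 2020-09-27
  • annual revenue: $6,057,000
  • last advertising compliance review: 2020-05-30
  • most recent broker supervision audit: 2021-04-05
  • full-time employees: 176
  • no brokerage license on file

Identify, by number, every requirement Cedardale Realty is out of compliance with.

1. condition 'manages rental property' holds; agency disclosure form absent → not met
2. broker supervision audit 441 days ago vs limit 540 → met
3. brokerage license absent → not met
4. errors-and-omissions renewal 179 days ago vs limit 120 → not met
5. continuing education 217 days ago vs limit 180 → not met
6. condition 'operates branch offices' holds; trust-account reconciliation 486 days ago vs limit 365 → not met
7. trust account balance $45,000 ≥ $40,000 → met
8. errors-and-omissions coverage $1,650,000 < $1,900,000 → not met
9. advertising compliance review 751 days ago vs limit 730 → not met
10. fair-housing training 631 days ago vs limit 540 → not met
11. days trust account out of balance 12 > 9 → not met
Not met: 1, 3, 4, 5, 6, 8, 9, 10, 11

1, 3, 4, 5, 6, 8, 9, 10, 11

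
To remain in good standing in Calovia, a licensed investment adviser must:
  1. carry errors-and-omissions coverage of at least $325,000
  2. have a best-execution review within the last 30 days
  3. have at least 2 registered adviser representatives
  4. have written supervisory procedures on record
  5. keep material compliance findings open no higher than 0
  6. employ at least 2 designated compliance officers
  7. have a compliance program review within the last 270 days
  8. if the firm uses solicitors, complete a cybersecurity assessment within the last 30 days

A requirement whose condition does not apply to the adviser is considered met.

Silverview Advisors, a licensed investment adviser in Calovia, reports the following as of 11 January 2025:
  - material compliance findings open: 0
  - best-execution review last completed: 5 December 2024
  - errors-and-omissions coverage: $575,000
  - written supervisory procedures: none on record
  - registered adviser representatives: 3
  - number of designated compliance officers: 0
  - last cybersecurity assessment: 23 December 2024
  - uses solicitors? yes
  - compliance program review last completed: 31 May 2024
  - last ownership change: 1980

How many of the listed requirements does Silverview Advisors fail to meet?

1. errors-and-omissions coverage $575,000 ≥ $325,000 → met
2. best-execution review 37 days ago vs limit 30 → not met
3. registered adviser representatives 3 ≥ 2 → met
4. written supervisory procedures absent → not met
5. material compliance findings open 0 ≤ 0 → met
6. designated compliance officers 0 < 2 → not met
7. compliance program review 225 days ago vs limit 270 → met
8. condition 'uses solicitors' holds; cybersecurity assessment 19 days ago vs limit 30 → met
Not met: 3 of 8

3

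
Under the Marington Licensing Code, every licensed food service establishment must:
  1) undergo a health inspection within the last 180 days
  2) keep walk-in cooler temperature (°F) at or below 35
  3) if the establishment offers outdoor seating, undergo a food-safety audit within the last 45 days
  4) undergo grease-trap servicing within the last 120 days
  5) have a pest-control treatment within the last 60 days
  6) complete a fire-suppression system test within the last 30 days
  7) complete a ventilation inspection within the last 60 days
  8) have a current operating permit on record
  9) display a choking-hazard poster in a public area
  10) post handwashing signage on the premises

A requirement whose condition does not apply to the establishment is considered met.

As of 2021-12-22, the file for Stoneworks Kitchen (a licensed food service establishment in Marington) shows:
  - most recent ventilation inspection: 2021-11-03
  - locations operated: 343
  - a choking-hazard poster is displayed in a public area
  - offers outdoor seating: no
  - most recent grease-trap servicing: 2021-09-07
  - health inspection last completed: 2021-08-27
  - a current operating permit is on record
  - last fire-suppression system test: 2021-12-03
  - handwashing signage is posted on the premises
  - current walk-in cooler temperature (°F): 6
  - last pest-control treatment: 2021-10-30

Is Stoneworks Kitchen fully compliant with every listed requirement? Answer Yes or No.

Yes

1. health inspection 117 days ago vs limit 180 → met
2. walk-in cooler temperature (°F) 6 ≤ 35 → met
3. condition 'offers outdoor seating' does not hold → requirement n/a → met
4. grease-trap servicing 106 days ago vs limit 120 → met
5. pest-control treatment 53 days ago vs limit 60 → met
6. fire-suppression system test 19 days ago vs limit 30 → met
7. ventilation inspection 49 days ago vs limit 60 → met
8. current operating permit present → met
9. choking-hazard poster present → met
10. handwashing signage present → met
All met.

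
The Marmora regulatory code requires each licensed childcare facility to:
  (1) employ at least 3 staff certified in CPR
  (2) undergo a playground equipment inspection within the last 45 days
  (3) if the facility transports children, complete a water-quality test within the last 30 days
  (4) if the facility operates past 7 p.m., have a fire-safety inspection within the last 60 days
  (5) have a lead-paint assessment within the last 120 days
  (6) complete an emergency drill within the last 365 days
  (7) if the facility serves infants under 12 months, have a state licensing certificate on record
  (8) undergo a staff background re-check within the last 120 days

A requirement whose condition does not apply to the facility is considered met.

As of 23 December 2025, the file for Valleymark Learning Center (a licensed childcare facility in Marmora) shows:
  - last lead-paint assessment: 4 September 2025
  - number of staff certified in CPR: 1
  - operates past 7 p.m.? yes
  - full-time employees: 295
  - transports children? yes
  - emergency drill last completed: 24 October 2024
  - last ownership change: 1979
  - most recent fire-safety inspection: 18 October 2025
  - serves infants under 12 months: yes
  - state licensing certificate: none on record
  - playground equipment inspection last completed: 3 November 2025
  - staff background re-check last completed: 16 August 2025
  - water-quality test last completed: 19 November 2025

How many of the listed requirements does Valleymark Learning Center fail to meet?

7

1. staff certified in CPR 1 < 3 → not met
2. playground equipment inspection 50 days ago vs limit 45 → not met
3. condition 'transports children' holds; water-quality test 34 days ago vs limit 30 → not met
4. condition 'operates past 7 p.m.' holds; fire-safety inspection 66 days ago vs limit 60 → not met
5. lead-paint assessment 110 days ago vs limit 120 → met
6. emergency drill 425 days ago vs limit 365 → not met
7. condition 'serves infants under 12 months' holds; state licensing certificate absent → not met
8. staff background re-check 129 days ago vs limit 120 → not met
Not met: 7 of 8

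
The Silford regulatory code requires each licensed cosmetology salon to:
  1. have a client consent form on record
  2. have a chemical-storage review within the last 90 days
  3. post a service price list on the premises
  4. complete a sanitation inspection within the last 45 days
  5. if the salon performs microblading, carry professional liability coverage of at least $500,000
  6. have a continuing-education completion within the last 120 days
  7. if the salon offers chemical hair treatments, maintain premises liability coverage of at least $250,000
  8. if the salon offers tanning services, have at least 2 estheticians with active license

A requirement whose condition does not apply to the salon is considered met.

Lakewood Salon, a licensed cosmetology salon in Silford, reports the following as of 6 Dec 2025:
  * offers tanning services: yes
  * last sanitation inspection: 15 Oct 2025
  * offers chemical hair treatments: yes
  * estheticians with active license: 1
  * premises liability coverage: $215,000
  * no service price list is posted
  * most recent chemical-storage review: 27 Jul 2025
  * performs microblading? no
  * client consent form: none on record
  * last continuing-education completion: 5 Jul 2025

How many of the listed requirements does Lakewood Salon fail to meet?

7

1. client consent form absent → not met
2. chemical-storage review 132 days ago vs limit 90 → not met
3. service price list absent → not met
4. sanitation inspection 52 days ago vs limit 45 → not met
5. condition 'performs microblading' does not hold → requirement n/a → met
6. continuing-education completion 154 days ago vs limit 120 → not met
7. condition 'offers chemical hair treatments' holds; premises liability coverage $215,000 < $250,000 → not met
8. condition 'offers tanning services' holds; estheticians with active license 1 < 2 → not met
Not met: 7 of 8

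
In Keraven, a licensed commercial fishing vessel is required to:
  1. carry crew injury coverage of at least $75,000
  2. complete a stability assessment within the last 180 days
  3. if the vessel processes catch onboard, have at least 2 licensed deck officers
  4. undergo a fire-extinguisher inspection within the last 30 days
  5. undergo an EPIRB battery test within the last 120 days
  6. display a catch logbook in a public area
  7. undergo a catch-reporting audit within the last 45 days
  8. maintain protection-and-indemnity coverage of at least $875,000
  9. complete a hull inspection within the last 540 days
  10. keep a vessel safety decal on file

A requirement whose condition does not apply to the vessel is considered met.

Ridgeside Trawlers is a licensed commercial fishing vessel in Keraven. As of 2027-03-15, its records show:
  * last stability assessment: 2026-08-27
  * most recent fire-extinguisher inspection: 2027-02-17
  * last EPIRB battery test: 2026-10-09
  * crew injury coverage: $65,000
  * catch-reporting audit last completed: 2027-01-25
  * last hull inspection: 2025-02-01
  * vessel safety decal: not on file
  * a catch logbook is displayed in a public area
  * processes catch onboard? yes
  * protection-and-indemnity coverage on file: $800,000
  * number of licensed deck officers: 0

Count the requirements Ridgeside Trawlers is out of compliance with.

8

1. crew injury coverage $65,000 < $75,000 → not met
2. stability assessment 200 days ago vs limit 180 → not met
3. condition 'processes catch onboard' holds; licensed deck officers 0 < 2 → not met
4. fire-extinguisher inspection 26 days ago vs limit 30 → met
5. EPIRB battery test 157 days ago vs limit 120 → not met
6. catch logbook present → met
7. catch-reporting audit 49 days ago vs limit 45 → not met
8. protection-and-indemnity coverage $800,000 < $875,000 → not met
9. hull inspection 772 days ago vs limit 540 → not met
10. vessel safety decal absent → not met
Not met: 8 of 10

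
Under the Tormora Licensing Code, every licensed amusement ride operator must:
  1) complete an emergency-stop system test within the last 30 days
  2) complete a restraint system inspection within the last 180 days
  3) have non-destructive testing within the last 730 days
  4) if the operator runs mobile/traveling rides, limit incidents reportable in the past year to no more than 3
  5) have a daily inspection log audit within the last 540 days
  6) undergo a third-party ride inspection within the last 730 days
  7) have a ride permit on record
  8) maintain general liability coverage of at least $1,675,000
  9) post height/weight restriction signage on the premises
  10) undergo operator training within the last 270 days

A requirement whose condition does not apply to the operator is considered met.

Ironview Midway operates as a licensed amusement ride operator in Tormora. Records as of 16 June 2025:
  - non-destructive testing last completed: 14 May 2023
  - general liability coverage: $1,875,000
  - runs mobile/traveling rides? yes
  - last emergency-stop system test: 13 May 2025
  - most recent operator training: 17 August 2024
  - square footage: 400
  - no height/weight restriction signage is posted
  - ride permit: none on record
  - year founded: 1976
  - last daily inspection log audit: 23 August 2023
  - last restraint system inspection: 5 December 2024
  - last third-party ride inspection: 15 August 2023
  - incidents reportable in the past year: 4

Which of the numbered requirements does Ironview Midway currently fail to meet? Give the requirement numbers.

1, 2, 3, 4, 5, 7, 9, 10

1. emergency-stop system test 34 days ago vs limit 30 → not met
2. restraint system inspection 193 days ago vs limit 180 → not met
3. non-destructive testing 764 days ago vs limit 730 → not met
4. condition 'runs mobile/traveling rides' holds; incidents reportable in the past year 4 > 3 → not met
5. daily inspection log audit 663 days ago vs limit 540 → not met
6. third-party ride inspection 671 days ago vs limit 730 → met
7. ride permit absent → not met
8. general liability coverage $1,875,000 ≥ $1,675,000 → met
9. height/weight restriction signage absent → not met
10. operator training 303 days ago vs limit 270 → not met
Not met: 1, 2, 3, 4, 5, 7, 9, 10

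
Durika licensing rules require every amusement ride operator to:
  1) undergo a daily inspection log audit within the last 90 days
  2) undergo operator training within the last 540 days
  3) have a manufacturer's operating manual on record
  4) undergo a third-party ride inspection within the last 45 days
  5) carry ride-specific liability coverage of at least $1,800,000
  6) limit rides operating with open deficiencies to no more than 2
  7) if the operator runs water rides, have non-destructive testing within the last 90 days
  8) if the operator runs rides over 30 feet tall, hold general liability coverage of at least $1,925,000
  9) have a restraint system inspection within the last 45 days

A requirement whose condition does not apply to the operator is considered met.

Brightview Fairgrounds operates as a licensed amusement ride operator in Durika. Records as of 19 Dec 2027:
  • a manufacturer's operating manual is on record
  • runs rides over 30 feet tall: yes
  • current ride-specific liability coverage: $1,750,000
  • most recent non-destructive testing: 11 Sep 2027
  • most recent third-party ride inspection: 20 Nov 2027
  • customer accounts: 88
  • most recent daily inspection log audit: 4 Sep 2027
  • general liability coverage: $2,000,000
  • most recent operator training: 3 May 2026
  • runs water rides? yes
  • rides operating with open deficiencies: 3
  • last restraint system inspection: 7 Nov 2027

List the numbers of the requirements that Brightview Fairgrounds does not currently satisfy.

1. daily inspection log audit 106 days ago vs limit 90 → not met
2. operator training 595 days ago vs limit 540 → not met
3. manufacturer's operating manual present → met
4. third-party ride inspection 29 days ago vs limit 45 → met
5. ride-specific liability coverage $1,750,000 < $1,800,000 → not met
6. rides operating with open deficiencies 3 > 2 → not met
7. condition 'runs water rides' holds; non-destructive testing 99 days ago vs limit 90 → not met
8. condition 'runs rides over 30 feet tall' holds; general liability coverage $2,000,000 ≥ $1,925,000 → met
9. restraint system inspection 42 days ago vs limit 45 → met
Not met: 1, 2, 5, 6, 7

1, 2, 5, 6, 7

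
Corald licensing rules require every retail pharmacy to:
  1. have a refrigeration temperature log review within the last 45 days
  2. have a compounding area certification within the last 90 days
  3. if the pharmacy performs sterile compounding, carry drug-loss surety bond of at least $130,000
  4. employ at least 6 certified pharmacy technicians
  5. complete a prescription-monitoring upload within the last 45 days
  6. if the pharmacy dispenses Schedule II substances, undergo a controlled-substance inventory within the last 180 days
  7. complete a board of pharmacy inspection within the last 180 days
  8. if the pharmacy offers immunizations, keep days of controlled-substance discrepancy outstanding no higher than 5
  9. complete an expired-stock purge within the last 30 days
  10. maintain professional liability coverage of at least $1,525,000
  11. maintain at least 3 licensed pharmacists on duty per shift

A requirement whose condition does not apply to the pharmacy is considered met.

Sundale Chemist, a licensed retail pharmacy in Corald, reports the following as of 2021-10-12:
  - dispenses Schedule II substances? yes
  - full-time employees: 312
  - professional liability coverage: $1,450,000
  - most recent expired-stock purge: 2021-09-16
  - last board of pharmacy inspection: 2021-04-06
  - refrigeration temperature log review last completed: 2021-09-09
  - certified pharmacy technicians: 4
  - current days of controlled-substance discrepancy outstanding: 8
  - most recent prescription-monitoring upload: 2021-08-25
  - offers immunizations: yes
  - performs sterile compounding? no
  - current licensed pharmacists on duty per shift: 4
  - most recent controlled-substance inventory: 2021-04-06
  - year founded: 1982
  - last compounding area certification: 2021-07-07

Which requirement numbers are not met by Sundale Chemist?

2, 4, 5, 6, 7, 8, 10

1. refrigeration temperature log review 33 days ago vs limit 45 → met
2. compounding area certification 97 days ago vs limit 90 → not met
3. condition 'performs sterile compounding' does not hold → requirement n/a → met
4. certified pharmacy technicians 4 < 6 → not met
5. prescription-monitoring upload 48 days ago vs limit 45 → not met
6. condition 'dispenses Schedule II substances' holds; controlled-substance inventory 189 days ago vs limit 180 → not met
7. board of pharmacy inspection 189 days ago vs limit 180 → not met
8. condition 'offers immunizations' holds; days of controlled-substance discrepancy outstanding 8 > 5 → not met
9. expired-stock purge 26 days ago vs limit 30 → met
10. professional liability coverage $1,450,000 < $1,525,000 → not met
11. licensed pharmacists on duty per shift 4 ≥ 3 → met
Not met: 2, 4, 5, 6, 7, 8, 10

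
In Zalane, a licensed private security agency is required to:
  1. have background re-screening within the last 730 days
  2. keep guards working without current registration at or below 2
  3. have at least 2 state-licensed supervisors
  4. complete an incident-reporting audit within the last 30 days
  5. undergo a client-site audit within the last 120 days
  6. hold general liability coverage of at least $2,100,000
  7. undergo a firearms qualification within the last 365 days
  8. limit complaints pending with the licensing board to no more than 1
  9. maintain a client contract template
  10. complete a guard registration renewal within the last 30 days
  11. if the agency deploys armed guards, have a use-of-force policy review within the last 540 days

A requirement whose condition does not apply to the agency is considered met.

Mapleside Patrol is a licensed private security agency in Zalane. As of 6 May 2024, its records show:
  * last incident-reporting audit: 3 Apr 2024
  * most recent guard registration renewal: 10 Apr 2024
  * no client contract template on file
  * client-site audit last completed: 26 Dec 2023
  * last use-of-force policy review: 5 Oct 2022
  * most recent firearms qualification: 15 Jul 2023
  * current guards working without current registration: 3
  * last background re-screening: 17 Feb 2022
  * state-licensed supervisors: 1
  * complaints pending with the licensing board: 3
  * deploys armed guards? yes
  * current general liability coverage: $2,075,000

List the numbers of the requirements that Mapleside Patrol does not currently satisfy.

1, 2, 3, 4, 5, 6, 8, 9, 11

1. background re-screening 809 days ago vs limit 730 → not met
2. guards working without current registration 3 > 2 → not met
3. state-licensed supervisors 1 < 2 → not met
4. incident-reporting audit 33 days ago vs limit 30 → not met
5. client-site audit 132 days ago vs limit 120 → not met
6. general liability coverage $2,075,000 < $2,100,000 → not met
7. firearms qualification 296 days ago vs limit 365 → met
8. complaints pending with the licensing board 3 > 1 → not met
9. client contract template absent → not met
10. guard registration renewal 26 days ago vs limit 30 → met
11. condition 'deploys armed guards' holds; use-of-force policy review 579 days ago vs limit 540 → not met
Not met: 1, 2, 3, 4, 5, 6, 8, 9, 11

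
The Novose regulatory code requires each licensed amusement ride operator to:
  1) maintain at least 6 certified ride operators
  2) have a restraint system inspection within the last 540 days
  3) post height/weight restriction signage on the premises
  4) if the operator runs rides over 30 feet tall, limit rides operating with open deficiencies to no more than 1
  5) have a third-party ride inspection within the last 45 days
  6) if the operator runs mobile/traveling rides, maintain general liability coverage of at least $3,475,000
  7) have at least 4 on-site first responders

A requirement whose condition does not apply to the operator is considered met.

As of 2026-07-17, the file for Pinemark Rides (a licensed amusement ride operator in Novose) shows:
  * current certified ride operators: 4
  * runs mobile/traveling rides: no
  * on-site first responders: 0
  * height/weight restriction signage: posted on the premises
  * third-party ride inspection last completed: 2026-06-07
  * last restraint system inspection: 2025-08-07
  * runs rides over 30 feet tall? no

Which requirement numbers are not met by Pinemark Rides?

1. certified ride operators 4 < 6 → not met
2. restraint system inspection 344 days ago vs limit 540 → met
3. height/weight restriction signage present → met
4. condition 'runs rides over 30 feet tall' does not hold → requirement n/a → met
5. third-party ride inspection 40 days ago vs limit 45 → met
6. condition 'runs mobile/traveling rides' does not hold → requirement n/a → met
7. on-site first responders 0 < 4 → not met
Not met: 1, 7

1, 7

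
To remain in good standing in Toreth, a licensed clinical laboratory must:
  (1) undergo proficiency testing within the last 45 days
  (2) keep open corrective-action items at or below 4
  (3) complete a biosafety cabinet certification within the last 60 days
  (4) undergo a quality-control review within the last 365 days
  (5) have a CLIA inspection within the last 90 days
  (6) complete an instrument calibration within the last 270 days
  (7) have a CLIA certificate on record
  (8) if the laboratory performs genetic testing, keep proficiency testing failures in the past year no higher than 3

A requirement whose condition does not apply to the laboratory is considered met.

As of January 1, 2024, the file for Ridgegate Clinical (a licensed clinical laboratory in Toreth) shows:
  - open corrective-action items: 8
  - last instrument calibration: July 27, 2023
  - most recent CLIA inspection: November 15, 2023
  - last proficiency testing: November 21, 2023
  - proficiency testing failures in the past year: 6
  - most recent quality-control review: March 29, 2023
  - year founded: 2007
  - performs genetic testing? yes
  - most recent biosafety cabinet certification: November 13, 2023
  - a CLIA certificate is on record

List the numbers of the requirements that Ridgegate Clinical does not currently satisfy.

1. proficiency testing 41 days ago vs limit 45 → met
2. open corrective-action items 8 > 4 → not met
3. biosafety cabinet certification 49 days ago vs limit 60 → met
4. quality-control review 278 days ago vs limit 365 → met
5. CLIA inspection 47 days ago vs limit 90 → met
6. instrument calibration 158 days ago vs limit 270 → met
7. CLIA certificate present → met
8. condition 'performs genetic testing' holds; proficiency testing failures in the past year 6 > 3 → not met
Not met: 2, 8

2, 8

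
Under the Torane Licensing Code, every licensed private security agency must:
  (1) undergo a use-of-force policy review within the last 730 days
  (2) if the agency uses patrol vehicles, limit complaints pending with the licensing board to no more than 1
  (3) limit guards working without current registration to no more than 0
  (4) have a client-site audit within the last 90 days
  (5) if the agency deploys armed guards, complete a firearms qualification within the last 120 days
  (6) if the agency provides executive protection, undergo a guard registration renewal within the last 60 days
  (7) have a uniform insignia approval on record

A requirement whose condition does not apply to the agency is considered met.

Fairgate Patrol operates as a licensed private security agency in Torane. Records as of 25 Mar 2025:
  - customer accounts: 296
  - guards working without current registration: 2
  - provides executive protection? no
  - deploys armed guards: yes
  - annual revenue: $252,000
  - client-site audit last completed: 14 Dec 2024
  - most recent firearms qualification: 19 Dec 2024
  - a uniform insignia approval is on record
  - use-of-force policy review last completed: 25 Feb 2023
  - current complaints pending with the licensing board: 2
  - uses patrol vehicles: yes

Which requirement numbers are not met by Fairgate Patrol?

1, 2, 3, 4

1. use-of-force policy review 759 days ago vs limit 730 → not met
2. condition 'uses patrol vehicles' holds; complaints pending with the licensing board 2 > 1 → not met
3. guards working without current registration 2 > 0 → not met
4. client-site audit 101 days ago vs limit 90 → not met
5. condition 'deploys armed guards' holds; firearms qualification 96 days ago vs limit 120 → met
6. condition 'provides executive protection' does not hold → requirement n/a → met
7. uniform insignia approval present → met
Not met: 1, 2, 3, 4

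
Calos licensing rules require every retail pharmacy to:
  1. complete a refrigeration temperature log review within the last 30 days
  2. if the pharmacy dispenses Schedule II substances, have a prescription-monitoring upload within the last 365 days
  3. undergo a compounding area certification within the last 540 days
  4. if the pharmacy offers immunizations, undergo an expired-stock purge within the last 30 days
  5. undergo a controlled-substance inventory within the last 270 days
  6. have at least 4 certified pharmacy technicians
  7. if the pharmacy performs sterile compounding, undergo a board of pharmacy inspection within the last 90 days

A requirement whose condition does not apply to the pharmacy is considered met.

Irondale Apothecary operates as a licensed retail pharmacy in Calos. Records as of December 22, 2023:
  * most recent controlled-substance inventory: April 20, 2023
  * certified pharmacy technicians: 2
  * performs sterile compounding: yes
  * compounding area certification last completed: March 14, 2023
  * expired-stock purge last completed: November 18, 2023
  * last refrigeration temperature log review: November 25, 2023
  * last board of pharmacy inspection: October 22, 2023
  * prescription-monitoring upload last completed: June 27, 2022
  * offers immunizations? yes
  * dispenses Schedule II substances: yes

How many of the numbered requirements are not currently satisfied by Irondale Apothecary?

3

1. refrigeration temperature log review 27 days ago vs limit 30 → met
2. condition 'dispenses Schedule II substances' holds; prescription-monitoring upload 543 days ago vs limit 365 → not met
3. compounding area certification 283 days ago vs limit 540 → met
4. condition 'offers immunizations' holds; expired-stock purge 34 days ago vs limit 30 → not met
5. controlled-substance inventory 246 days ago vs limit 270 → met
6. certified pharmacy technicians 2 < 4 → not met
7. condition 'performs sterile compounding' holds; board of pharmacy inspection 61 days ago vs limit 90 → met
Not met: 3 of 7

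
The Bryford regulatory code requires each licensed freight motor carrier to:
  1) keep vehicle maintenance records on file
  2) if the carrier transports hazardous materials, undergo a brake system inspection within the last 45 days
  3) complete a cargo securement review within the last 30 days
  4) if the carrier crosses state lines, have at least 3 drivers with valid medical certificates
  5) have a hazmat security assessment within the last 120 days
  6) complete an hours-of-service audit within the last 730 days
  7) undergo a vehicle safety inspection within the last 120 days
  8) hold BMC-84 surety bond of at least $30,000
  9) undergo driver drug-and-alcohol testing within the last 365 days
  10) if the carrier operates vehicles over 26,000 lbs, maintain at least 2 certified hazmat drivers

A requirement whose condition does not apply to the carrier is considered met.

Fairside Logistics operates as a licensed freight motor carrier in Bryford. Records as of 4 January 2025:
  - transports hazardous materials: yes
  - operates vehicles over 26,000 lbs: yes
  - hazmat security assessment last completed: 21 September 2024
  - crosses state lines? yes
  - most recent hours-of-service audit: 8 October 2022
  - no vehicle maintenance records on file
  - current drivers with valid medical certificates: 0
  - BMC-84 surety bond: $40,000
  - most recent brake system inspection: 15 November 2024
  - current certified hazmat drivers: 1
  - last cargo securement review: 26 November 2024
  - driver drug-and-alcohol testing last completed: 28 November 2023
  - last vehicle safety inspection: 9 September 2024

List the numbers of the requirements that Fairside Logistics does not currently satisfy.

1. vehicle maintenance records absent → not met
2. condition 'transports hazardous materials' holds; brake system inspection 50 days ago vs limit 45 → not met
3. cargo securement review 39 days ago vs limit 30 → not met
4. condition 'crosses state lines' holds; drivers with valid medical certificates 0 < 3 → not met
5. hazmat security assessment 105 days ago vs limit 120 → met
6. hours-of-service audit 819 days ago vs limit 730 → not met
7. vehicle safety inspection 117 days ago vs limit 120 → met
8. BMC-84 surety bond $40,000 ≥ $30,000 → met
9. driver drug-and-alcohol testing 403 days ago vs limit 365 → not met
10. condition 'operates vehicles over 26,000 lbs' holds; certified hazmat drivers 1 < 2 → not met
Not met: 1, 2, 3, 4, 6, 9, 10

1, 2, 3, 4, 6, 9, 10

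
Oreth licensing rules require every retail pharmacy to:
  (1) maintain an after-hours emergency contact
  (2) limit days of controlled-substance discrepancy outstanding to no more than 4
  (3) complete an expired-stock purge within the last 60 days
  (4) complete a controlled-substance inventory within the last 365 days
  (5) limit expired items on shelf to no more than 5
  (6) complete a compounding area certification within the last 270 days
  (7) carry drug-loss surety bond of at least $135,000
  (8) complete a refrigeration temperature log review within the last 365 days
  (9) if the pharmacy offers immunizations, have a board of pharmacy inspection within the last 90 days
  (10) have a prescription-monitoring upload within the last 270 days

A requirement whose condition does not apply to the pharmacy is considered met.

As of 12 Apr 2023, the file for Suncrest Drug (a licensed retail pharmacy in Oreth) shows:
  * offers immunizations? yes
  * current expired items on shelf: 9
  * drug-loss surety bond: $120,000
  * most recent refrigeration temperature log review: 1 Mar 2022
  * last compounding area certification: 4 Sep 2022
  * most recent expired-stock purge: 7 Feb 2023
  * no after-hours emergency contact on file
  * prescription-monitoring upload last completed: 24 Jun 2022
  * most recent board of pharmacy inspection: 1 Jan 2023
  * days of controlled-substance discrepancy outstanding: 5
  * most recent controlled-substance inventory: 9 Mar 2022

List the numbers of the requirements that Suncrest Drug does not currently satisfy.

1. after-hours emergency contact absent → not met
2. days of controlled-substance discrepancy outstanding 5 > 4 → not met
3. expired-stock purge 64 days ago vs limit 60 → not met
4. controlled-substance inventory 399 days ago vs limit 365 → not met
5. expired items on shelf 9 > 5 → not met
6. compounding area certification 220 days ago vs limit 270 → met
7. drug-loss surety bond $120,000 < $135,000 → not met
8. refrigeration temperature log review 407 days ago vs limit 365 → not met
9. condition 'offers immunizations' holds; board of pharmacy inspection 101 days ago vs limit 90 → not met
10. prescription-monitoring upload 292 days ago vs limit 270 → not met
Not met: 1, 2, 3, 4, 5, 7, 8, 9, 10

1, 2, 3, 4, 5, 7, 8, 9, 10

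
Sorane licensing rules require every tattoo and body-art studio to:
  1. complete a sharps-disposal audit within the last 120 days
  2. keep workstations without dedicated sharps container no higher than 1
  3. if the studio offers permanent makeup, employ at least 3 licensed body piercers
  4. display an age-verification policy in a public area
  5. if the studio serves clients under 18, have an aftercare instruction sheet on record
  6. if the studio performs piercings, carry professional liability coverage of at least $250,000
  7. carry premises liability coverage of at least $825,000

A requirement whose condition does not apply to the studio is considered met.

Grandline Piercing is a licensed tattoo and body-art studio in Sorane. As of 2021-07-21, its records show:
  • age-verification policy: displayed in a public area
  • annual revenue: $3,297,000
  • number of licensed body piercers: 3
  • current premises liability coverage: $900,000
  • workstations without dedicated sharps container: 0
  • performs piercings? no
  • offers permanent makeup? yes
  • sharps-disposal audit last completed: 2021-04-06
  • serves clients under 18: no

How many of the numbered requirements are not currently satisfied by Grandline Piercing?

0

1. sharps-disposal audit 106 days ago vs limit 120 → met
2. workstations without dedicated sharps container 0 ≤ 1 → met
3. condition 'offers permanent makeup' holds; licensed body piercers 3 ≥ 3 → met
4. age-verification policy present → met
5. condition 'serves clients under 18' does not hold → requirement n/a → met
6. condition 'performs piercings' does not hold → requirement n/a → met
7. premises liability coverage $900,000 ≥ $825,000 → met
Not met: 0 of 7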